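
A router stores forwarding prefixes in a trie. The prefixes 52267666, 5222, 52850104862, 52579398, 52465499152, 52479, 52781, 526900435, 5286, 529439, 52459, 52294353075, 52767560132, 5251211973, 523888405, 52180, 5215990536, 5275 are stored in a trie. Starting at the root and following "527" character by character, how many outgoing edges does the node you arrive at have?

3

Follow the path "527" to its node, then look at its outgoing edges.
Characters that immediately follow "527" among the stored strings: {5, 6, 8}.
That node has 3 child edges.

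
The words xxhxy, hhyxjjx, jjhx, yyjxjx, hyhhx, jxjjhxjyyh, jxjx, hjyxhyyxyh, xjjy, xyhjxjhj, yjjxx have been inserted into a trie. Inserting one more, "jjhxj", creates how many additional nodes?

"jjhx" is already a path in the trie; the remaining "j" must be added.
New nodes needed: |"jjhxj"| − 4 = 5 − 4 = 1.

1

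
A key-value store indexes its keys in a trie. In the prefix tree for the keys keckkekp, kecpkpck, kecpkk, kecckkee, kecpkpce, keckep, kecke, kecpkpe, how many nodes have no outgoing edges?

7

Leaves are exactly the stored words that no other stored word extends.
Those words: "kecckkee", "keckep", "keckkekp", "kecpkk", "kecpkpce", "kecpkpck", "kecpkpe"
Leaf count: 7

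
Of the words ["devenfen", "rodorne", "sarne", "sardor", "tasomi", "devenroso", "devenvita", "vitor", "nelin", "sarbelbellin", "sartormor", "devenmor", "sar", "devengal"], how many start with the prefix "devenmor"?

1

Filter for entries beginning with "devenmor":
Words under "devenmor": devenmor
Count: 1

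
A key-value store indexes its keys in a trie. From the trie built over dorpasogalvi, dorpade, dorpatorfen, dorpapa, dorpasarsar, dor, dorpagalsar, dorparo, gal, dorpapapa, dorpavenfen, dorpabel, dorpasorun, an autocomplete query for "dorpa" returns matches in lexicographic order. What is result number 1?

dorpabel

Words with prefix "dorpa", in lexicographic order: "dorpabel", "dorpade", "dorpagalsar", "dorpapa", "dorpapapa", "dorparo", "dorpasarsar", "dorpasogalvi", "dorpasorun", "dorpatorfen", "dorpavenfen"
Position 1: dorpabel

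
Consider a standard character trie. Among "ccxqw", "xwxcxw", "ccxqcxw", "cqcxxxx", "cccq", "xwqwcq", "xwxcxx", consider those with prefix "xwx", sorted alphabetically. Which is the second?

xwxcxx

DFS of the "xwx" subtree visits, in order: "xwxcxw", "xwxcxx"
The 2nd is xwxcxx.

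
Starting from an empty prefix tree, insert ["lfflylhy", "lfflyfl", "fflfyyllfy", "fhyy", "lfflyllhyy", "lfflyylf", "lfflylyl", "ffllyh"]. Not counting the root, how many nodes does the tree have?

Trie structure (* marks end of a word):
(root)
├─ f
│  ├─ f
│  │  └─ l
│  │     ├─ f
│  │     │  └─ y
│  │     │     └─ y
│  │     │        └─ l
│  │     │           └─ l
│  │     │              └─ f
│  │     │                 └─ y *
│  │     └─ l
│  │        └─ y
│  │           └─ h *
│  └─ h
│     └─ y
│        └─ y *
└─ l
   └─ f
      └─ f
         └─ l
            └─ y
               ├─ f
               │  └─ l *
               ├─ l
               │  ├─ h
               │  │  └─ y *
               │  ├─ l
               │  │  └─ h
               │  │     └─ y
               │  │        └─ y *
               │  └─ y
               │     └─ l *
               └─ y
                  └─ l
                     └─ f *
Counting every labelled node above: 35.

35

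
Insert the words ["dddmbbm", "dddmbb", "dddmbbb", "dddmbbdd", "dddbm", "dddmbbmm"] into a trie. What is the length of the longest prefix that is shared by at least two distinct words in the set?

Equivalently: take the maximum, over all pairs, of their longest common prefix length.
"dddmbbm" and "dddmbbmm" agree on "dddmbbm" (7 characters) before diverging; nothing deeper is shared.
Longest shared-prefix length: 7

7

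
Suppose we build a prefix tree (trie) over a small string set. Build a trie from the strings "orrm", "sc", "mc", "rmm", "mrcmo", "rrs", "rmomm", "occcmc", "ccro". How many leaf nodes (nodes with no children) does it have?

9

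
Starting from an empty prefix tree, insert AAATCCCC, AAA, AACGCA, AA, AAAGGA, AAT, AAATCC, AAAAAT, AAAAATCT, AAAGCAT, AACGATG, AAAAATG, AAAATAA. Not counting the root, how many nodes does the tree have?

Trace insertions, counting only characters that open a new branch:
  "AAATCCCC" → 8 new (A, A, A, T, C, C, C, C)
  "AAA" → prefix "AAA" already present; 0 new (none)
  "AACGCA" → prefix "AA" already present; 4 new (C, G, C, A)
  "AA" → prefix "AA" already present; 0 new (none)
  "AAAGGA" → prefix "AAA" already present; 3 new (G, G, A)
  "AAT" → prefix "AA" already present; 1 new (T)
  "AAATCC" → prefix "AAATCC" already present; 0 new (none)
  "AAAAAT" → prefix "AAA" already present; 3 new (A, A, T)
  "AAAAATCT" → prefix "AAAAAT" already present; 2 new (C, T)
  "AAAGCAT" → prefix "AAAG" already present; 3 new (C, A, T)
  "AACGATG" → prefix "AACG" already present; 3 new (A, T, G)
  "AAAAATG" → prefix "AAAAAT" already present; 1 new (G)
  "AAAATAA" → prefix "AAAA" already present; 3 new (T, A, A)
Total nodes = 8 + 0 + 4 + 0 + 3 + 1 + 0 + 3 + 2 + 3 + 3 + 1 + 3 = 31

31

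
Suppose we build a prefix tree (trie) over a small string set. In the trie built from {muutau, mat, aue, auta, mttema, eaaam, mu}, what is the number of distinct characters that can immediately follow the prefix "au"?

Follow the path "au" to its node, then look at its outgoing edges.
Distinct next characters after "au": e, t.
That node has 2 child edges.

2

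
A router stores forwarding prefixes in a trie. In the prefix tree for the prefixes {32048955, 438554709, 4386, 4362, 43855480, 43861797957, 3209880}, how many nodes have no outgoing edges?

6

Leaves are exactly the stored words that no other stored word extends.
Those words: "32048955", "3209880", "4362", "438554709", "43855480", "43861797957"
Leaf count: 6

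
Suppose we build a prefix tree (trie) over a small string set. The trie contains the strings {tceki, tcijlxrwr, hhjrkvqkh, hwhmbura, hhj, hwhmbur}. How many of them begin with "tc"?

Walk to "tc"; the words in its subtree are exactly those with that prefix.
Matches: "tceki", "tcijlxrwr"
Count: 2

2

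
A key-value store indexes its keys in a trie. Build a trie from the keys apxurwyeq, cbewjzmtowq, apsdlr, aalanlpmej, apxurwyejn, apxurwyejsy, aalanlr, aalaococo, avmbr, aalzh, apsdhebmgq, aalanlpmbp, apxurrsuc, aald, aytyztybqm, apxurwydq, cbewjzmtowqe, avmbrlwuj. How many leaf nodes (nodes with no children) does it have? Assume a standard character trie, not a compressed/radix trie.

16

Leaves are exactly the stored words that no other stored word extends.
Those words: "aalanlpmbp", "aalanlpmej", "aalanlr", "aalaococo", "aald", "aalzh", "apsdhebmgq", "apsdlr", "apxurrsuc", "apxurwydq", "apxurwyejn", "apxurwyejsy", "apxurwyeq", "avmbrlwuj", "aytyztybqm", "cbewjzmtowqe"
Leaf count: 16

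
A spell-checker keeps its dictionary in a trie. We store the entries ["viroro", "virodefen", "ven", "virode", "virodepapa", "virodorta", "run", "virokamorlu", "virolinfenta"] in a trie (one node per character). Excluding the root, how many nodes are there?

39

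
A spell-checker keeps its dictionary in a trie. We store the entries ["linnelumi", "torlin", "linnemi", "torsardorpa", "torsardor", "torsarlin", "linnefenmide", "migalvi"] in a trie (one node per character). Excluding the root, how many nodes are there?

42

Count nodes per top-level branch (shared prefixes stored once):
  'l'-branch (linnefenmide, linnelumi, linnemi): 18 nodes
  'm'-branch (migalvi): 7 nodes
  't'-branch (torlin, torsardor, torsardorpa, torsarlin): 17 nodes
Sum: 42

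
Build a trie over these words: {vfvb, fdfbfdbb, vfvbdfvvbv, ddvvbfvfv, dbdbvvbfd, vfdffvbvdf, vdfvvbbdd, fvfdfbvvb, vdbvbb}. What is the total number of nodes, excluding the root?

63

Count nodes per top-level branch (shared prefixes stored once):
  'd'-branch (dbdbvvbfd, ddvvbfvfv): 17 nodes
  'f'-branch (fdfbfdbb, fvfdfbvvb): 16 nodes
  'v'-branch (vdbvbb, vdfvvbbdd, vfdffvbvdf, vfvb, vfvbdfvvbv): 30 nodes
Sum: 63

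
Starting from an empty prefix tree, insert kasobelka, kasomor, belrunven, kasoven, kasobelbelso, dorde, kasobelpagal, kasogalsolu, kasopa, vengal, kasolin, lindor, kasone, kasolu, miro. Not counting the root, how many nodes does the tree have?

70

For each word, the new-node count is its length minus the longest prefix already in the trie:
  "kasobelka" → 9 new (k, a, s, o, b, e, l, k, a)
  "kasomor" → prefix "kaso" already present; 3 new (m, o, r)
  "belrunven" → 9 new (b, e, l, r, u, n, v, e, n)
  "kasoven" → prefix "kaso" already present; 3 new (v, e, n)
  "kasobelbelso" → prefix "kasobel" already present; 5 new (b, e, l, s, o)
  "dorde" → 5 new (d, o, r, d, e)
  "kasobelpagal" → prefix "kasobel" already present; 5 new (p, a, g, a, l)
  "kasogalsolu" → prefix "kaso" already present; 7 new (g, a, l, s, o, l, u)
  "kasopa" → prefix "kaso" already present; 2 new (p, a)
  "vengal" → 6 new (v, e, n, g, a, l)
  "kasolin" → prefix "kaso" already present; 3 new (l, i, n)
  "lindor" → 6 new (l, i, n, d, o, r)
  "kasone" → prefix "kaso" already present; 2 new (n, e)
  "kasolu" → prefix "kasol" already present; 1 new (u)
  "miro" → 4 new (m, i, r, o)
Total nodes = 9 + 3 + 9 + 3 + 5 + 5 + 5 + 7 + 2 + 6 + 3 + 6 + 2 + 1 + 4 = 70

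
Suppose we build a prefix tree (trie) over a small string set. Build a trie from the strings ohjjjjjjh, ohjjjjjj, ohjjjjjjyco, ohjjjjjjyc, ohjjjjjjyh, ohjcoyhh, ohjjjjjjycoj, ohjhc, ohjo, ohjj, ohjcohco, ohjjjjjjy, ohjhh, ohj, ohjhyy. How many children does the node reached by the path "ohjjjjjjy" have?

2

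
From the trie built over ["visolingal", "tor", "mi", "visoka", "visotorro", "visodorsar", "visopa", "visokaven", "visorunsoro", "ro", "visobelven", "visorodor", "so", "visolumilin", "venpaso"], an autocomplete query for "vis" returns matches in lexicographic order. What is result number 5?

DFS of the "vis" subtree visits, in order: "visobelven", "visodorsar", "visoka", "visokaven", "visolingal", "visolumilin", "visopa", "visorodor", "visorunsoro", "visotorro"
Position 5: visolingal

visolingal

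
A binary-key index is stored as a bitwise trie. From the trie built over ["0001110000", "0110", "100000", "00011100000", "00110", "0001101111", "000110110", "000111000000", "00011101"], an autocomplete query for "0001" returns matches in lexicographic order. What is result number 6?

00011101

Filter for "0001…" and sort: "000110110", "0001101111", "0001110000", "00011100000", "000111000000", "00011101"
Position 6: 00011101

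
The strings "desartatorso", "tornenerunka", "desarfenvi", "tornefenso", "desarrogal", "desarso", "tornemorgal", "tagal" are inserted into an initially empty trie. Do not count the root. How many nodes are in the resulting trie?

Count nodes per top-level branch (shared prefixes stored once):
  'd'-branch (desarfenvi, desarrogal, desarso, desartatorso): 24 nodes
  't'-branch (tagal, tornefenso, tornemorgal, tornenerunka): 27 nodes
Sum: 51

51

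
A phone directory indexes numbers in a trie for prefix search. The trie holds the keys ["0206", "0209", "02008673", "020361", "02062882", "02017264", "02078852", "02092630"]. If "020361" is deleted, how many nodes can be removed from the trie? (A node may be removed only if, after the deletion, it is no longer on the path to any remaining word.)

A node on "020361"'s path can go only if nothing else ends at it or branches off below it.
The suffix "361" (3 nodes) is used only by "020361"; the node for "020" still has the child "6", so pruning stops there.
Nodes removed: 3

3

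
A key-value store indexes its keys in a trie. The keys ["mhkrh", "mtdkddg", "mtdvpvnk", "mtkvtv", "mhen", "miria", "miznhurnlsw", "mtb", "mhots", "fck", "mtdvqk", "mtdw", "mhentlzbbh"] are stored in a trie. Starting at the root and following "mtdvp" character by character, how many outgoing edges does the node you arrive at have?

1

Follow the path "mtdvp" to its node, then look at its outgoing edges.
Distinct next characters after "mtdvp": v.
That node has 1 child edge.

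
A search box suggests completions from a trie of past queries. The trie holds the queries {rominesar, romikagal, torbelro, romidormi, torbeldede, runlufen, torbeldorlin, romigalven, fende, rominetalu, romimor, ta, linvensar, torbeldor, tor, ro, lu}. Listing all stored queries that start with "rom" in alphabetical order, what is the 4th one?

romimor

Words with prefix "rom", in lexicographic order: "romidormi", "romigalven", "romikagal", "romimor", "rominesar", "rominetalu"
The 4th is romimor.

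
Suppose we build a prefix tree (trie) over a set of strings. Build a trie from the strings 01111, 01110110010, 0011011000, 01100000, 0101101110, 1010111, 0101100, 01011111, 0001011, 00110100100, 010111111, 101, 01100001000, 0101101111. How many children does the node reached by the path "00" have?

Follow the path "00" to its node, then look at its outgoing edges.
Distinct next characters after "00": 0, 1.
That node has 2 child edges.

2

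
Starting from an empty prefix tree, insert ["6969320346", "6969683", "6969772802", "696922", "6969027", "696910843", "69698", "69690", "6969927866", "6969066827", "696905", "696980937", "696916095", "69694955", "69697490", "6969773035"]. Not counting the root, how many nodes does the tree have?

61

Insert word by word; a character creates a node only if that edge doesn't already exist:
  "6969320346" → 10 new (6, 9, 6, 9, 3, 2, 0, 3, 4, 6)
  "6969683" → prefix "6969" already present; 3 new (6, 8, 3)
  "6969772802" → prefix "6969" already present; 6 new (7, 7, 2, 8, 0, 2)
  "696922" → prefix "6969" already present; 2 new (2, 2)
  "6969027" → prefix "6969" already present; 3 new (0, 2, 7)
  "696910843" → prefix "6969" already present; 5 new (1, 0, 8, 4, 3)
  "69698" → prefix "6969" already present; 1 new (8)
  "69690" → prefix "69690" already present; 0 new (none)
  "6969927866" → prefix "6969" already present; 6 new (9, 2, 7, 8, 6, 6)
  "6969066827" → prefix "69690" already present; 5 new (6, 6, 8, 2, 7)
  "696905" → prefix "69690" already present; 1 new (5)
  "696980937" → prefix "69698" already present; 4 new (0, 9, 3, 7)
  "696916095" → prefix "69691" already present; 4 new (6, 0, 9, 5)
  "69694955" → prefix "6969" already present; 4 new (4, 9, 5, 5)
  "69697490" → prefix "69697" already present; 3 new (4, 9, 0)
  "6969773035" → prefix "696977" already present; 4 new (3, 0, 3, 5)
Total nodes = 10 + 3 + 6 + 2 + 3 + 5 + 1 + 0 + 6 + 5 + 1 + 4 + 4 + 4 + 3 + 4 = 61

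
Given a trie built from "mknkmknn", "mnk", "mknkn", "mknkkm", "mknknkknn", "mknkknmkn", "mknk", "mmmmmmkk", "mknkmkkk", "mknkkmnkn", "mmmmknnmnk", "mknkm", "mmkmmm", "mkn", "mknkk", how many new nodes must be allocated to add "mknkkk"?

1

Walking "mknkkk" from the root, the first 5 characters ("mknkk") follow existing edges; "k" is the first miss.
Each of the 1 remaining characters creates one node.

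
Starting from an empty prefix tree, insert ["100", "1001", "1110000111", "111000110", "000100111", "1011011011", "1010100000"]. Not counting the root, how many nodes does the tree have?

40

For each word, the new-node count is its length minus the longest prefix already in the trie:
  "100" → 3 new (1, 0, 0)
  "1001" → prefix "100" already present; 1 new (1)
  "1110000111" → prefix "1" already present; 9 new (1, 1, 0, 0, 0, 0, 1, 1, 1)
  "111000110" → prefix "111000" already present; 3 new (1, 1, 0)
  "000100111" → 9 new (0, 0, 0, 1, 0, 0, 1, 1, 1)
  "1011011011" → prefix "10" already present; 8 new (1, 1, 0, 1, 1, 0, 1, 1)
  "1010100000" → prefix "101" already present; 7 new (0, 1, 0, 0, 0, 0, 0)
Total nodes = 3 + 1 + 9 + 3 + 9 + 8 + 7 = 40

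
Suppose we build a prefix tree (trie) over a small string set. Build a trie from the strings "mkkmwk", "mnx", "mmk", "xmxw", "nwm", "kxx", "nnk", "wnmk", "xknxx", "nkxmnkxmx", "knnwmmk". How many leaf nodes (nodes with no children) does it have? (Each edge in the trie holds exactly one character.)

Leaves are exactly the stored words that no other stored word extends.
Those words: "knnwmmk", "kxx", "mkkmwk", "mmk", "mnx", "nkxmnkxmx", "nnk", "nwm", "wnmk", "xknxx", "xmxw"
Leaf count: 11

11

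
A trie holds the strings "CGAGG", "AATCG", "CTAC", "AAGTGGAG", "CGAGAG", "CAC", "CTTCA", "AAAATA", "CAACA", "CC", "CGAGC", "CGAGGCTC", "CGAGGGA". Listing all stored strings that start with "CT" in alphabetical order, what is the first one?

CTAC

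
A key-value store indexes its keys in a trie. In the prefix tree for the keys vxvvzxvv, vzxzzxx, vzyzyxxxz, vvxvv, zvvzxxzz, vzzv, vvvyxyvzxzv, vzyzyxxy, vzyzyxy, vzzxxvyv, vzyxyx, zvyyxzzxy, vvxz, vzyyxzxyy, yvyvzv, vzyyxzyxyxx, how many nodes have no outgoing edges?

A leaf is a node with no children — equivalently, the end of a word that is not a proper prefix of any other stored word.
Those words: "vvvyxyvzxzv", "vvxvv", "vvxz", "vxvvzxvv", "vzxzzxx", "vzyxyx", "vzyyxzxyy", "vzyyxzyxyxx", "vzyzyxxxz", "vzyzyxxy", "vzyzyxy", "vzzv", "vzzxxvyv", "yvyvzv", "zvvzxxzz", "zvyyxzzxy"
Leaf count: 16

16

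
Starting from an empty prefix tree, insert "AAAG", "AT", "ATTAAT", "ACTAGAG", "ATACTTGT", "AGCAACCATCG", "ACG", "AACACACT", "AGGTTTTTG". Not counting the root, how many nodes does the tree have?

45

For each word, the new-node count is its length minus the longest prefix already in the trie:
  "AAAG" → 4 new (A, A, A, G)
  "AT" → prefix "A" already present; 1 new (T)
  "ATTAAT" → prefix "AT" already present; 4 new (T, A, A, T)
  "ACTAGAG" → prefix "A" already present; 6 new (C, T, A, G, A, G)
  "ATACTTGT" → prefix "AT" already present; 6 new (A, C, T, T, G, T)
  "AGCAACCATCG" → prefix "A" already present; 10 new (G, C, A, A, C, C, A, T, C, G)
  "ACG" → prefix "AC" already present; 1 new (G)
  "AACACACT" → prefix "AA" already present; 6 new (C, A, C, A, C, T)
  "AGGTTTTTG" → prefix "AG" already present; 7 new (G, T, T, T, T, T, G)
Total nodes = 4 + 1 + 4 + 6 + 6 + 10 + 1 + 6 + 7 = 45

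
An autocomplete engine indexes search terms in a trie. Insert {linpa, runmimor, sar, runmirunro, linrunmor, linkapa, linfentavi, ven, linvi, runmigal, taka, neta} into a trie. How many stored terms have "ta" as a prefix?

1

Filter for entries beginning with "ta":
Words under "ta": taka
Count: 1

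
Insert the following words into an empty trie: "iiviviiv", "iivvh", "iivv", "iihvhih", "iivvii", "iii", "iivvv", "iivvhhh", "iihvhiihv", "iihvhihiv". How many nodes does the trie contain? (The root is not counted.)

Trie structure (* marks end of a word):
(root)
└─ i
   └─ i
      ├─ h
      │  └─ v
      │     └─ h
      │        └─ i
      │           ├─ h *
      │           │  └─ i
      │           │     └─ v *
      │           └─ i
      │              └─ h
      │                 └─ v *
      ├─ i *
      └─ v
         ├─ i
         │  └─ v
         │     └─ i
         │        └─ i
         │           └─ v *
         └─ v *
            ├─ h *
            │  └─ h
            │     └─ h *
            ├─ i
            │  └─ i *
            └─ v *
Counting every labelled node above: 26.

26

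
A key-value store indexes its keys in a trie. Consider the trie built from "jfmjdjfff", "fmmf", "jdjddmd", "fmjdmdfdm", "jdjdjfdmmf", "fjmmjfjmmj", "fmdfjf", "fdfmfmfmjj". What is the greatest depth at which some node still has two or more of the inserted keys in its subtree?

4

Equivalently: take the maximum, over all pairs, of their longest common prefix length.
"jdjddmd" and "jdjdjfdmmf" agree on "jdjd" (4 characters) before diverging; nothing deeper is shared.
Longest shared-prefix length: 4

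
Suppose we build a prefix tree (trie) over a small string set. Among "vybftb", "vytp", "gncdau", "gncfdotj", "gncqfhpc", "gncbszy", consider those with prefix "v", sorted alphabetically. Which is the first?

vybftb

Filter for "v…" and sort: "vybftb", "vytp"
The 1st is vybftb.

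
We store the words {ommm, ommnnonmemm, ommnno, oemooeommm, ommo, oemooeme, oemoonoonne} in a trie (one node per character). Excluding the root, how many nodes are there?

30

Count nodes per top-level branch (shared prefixes stored once):
  'o'-branch (oemooeme, oemooeommm, oemoonoonne, ommm, ommnno, ommnnonmemm, ommo): 30 nodes
Sum: 30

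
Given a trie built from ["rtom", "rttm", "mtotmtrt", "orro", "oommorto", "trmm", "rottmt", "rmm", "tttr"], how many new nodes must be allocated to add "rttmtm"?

"rttm" is already a path in the trie; the remaining "tm" must be added.
New nodes needed: |"rttmtm"| − 4 = 6 − 4 = 2.

2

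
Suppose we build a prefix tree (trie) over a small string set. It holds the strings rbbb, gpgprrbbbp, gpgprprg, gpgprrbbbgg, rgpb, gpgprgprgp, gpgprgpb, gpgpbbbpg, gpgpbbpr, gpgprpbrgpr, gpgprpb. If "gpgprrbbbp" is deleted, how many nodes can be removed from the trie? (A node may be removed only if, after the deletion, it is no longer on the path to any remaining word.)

A node on "gpgprrbbbp"'s path can go only if nothing else ends at it or branches off below it.
The suffix "p" (1 node) is used only by "gpgprrbbbp"; the node for "gpgprrbbb" still has the child "g", so pruning stops there.
Nodes removed: 1

1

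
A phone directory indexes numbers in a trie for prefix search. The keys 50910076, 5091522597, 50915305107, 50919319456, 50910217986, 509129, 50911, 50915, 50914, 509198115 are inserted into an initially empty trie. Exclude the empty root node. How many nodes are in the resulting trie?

Trace insertions, counting only characters that open a new branch:
  "50910076" → 8 new (5, 0, 9, 1, 0, 0, 7, 6)
  "5091522597" → prefix "5091" already present; 6 new (5, 2, 2, 5, 9, 7)
  "50915305107" → prefix "50915" already present; 6 new (3, 0, 5, 1, 0, 7)
  "50919319456" → prefix "5091" already present; 7 new (9, 3, 1, 9, 4, 5, 6)
  "50910217986" → prefix "50910" already present; 6 new (2, 1, 7, 9, 8, 6)
  "509129" → prefix "5091" already present; 2 new (2, 9)
  "50911" → prefix "5091" already present; 1 new (1)
  "50915" → prefix "50915" already present; 0 new (none)
  "50914" → prefix "5091" already present; 1 new (4)
  "509198115" → prefix "50919" already present; 4 new (8, 1, 1, 5)
Total nodes = 8 + 6 + 6 + 7 + 6 + 2 + 1 + 0 + 1 + 4 = 41

41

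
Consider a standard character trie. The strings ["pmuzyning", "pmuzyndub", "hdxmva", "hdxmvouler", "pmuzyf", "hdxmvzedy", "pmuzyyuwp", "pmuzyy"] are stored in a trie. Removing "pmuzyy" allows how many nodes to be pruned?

After clearing the end-marker at "pmuzyy", prune upward until reaching a node still needed by another word.
Every node on "pmuzyy" is still needed (e.g. by "pmuzyyuwp"), so nothing is freed.
Nodes removed: 0

0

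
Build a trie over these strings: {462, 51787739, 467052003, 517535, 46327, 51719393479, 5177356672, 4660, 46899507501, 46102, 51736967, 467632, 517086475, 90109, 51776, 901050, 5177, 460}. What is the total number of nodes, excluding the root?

76

Insert word by word; a character creates a node only if that edge doesn't already exist:
  "462" → 3 new (4, 6, 2)
  "51787739" → 8 new (5, 1, 7, 8, 7, 7, 3, 9)
  "467052003" → prefix "46" already present; 7 new (7, 0, 5, 2, 0, 0, 3)
  "517535" → prefix "517" already present; 3 new (5, 3, 5)
  "46327" → prefix "46" already present; 3 new (3, 2, 7)
  "51719393479" → prefix "517" already present; 8 new (1, 9, 3, 9, 3, 4, 7, 9)
  "5177356672" → prefix "517" already present; 7 new (7, 3, 5, 6, 6, 7, 2)
  "4660" → prefix "46" already present; 2 new (6, 0)
  "46899507501" → prefix "46" already present; 9 new (8, 9, 9, 5, 0, 7, 5, 0, 1)
  "46102" → prefix "46" already present; 3 new (1, 0, 2)
  "51736967" → prefix "517" already present; 5 new (3, 6, 9, 6, 7)
  "467632" → prefix "467" already present; 3 new (6, 3, 2)
  "517086475" → prefix "517" already present; 6 new (0, 8, 6, 4, 7, 5)
  "90109" → 5 new (9, 0, 1, 0, 9)
  "51776" → prefix "5177" already present; 1 new (6)
  "901050" → prefix "9010" already present; 2 new (5, 0)
  "5177" → prefix "5177" already present; 0 new (none)
  "460" → prefix "46" already present; 1 new (0)
Total nodes = 3 + 8 + 7 + 3 + 3 + 8 + 7 + 2 + 9 + 3 + 5 + 3 + 6 + 5 + 1 + 2 + 0 + 1 = 76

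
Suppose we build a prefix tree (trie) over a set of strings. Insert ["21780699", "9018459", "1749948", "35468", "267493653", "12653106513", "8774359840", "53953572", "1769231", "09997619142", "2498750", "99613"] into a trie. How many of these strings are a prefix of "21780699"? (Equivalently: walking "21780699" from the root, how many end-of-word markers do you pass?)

Walk "21780699" from the root; an end-of-word marker is hit whenever a stored word is a prefix of "21780699".
Prefixes of the query that are stored words: "21780699"
Count: 1

1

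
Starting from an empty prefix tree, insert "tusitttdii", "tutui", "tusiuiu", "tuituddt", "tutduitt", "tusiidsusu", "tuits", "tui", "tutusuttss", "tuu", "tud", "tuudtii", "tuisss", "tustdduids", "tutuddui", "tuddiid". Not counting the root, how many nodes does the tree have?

64

Trace insertions, counting only characters that open a new branch:
  "tusitttdii" → 10 new (t, u, s, i, t, t, t, d, i, i)
  "tutui" → prefix "tu" already present; 3 new (t, u, i)
  "tusiuiu" → prefix "tusi" already present; 3 new (u, i, u)
  "tuituddt" → prefix "tu" already present; 6 new (i, t, u, d, d, t)
  "tutduitt" → prefix "tut" already present; 5 new (d, u, i, t, t)
  "tusiidsusu" → prefix "tusi" already present; 6 new (i, d, s, u, s, u)
  "tuits" → prefix "tuit" already present; 1 new (s)
  "tui" → prefix "tui" already present; 0 new (none)
  "tutusuttss" → prefix "tutu" already present; 6 new (s, u, t, t, s, s)
  "tuu" → prefix "tu" already present; 1 new (u)
  "tud" → prefix "tu" already present; 1 new (d)
  "tuudtii" → prefix "tuu" already present; 4 new (d, t, i, i)
  "tuisss" → prefix "tui" already present; 3 new (s, s, s)
  "tustdduids" → prefix "tus" already present; 7 new (t, d, d, u, i, d, s)
  "tutuddui" → prefix "tutu" already present; 4 new (d, d, u, i)
  "tuddiid" → prefix "tud" already present; 4 new (d, i, i, d)
Total nodes = 10 + 3 + 3 + 6 + 5 + 6 + 1 + 0 + 6 + 1 + 1 + 4 + 3 + 7 + 4 + 4 = 64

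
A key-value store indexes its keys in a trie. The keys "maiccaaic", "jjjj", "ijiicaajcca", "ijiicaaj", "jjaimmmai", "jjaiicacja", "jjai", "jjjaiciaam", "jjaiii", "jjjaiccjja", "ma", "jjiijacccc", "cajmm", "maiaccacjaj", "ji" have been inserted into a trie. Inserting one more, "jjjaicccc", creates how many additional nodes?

2

Walking "jjjaicccc" from the root, the first 7 characters ("jjjaicc") follow existing edges; "c" is the first miss.
New nodes needed: |"jjjaicccc"| − 7 = 9 − 7 = 2.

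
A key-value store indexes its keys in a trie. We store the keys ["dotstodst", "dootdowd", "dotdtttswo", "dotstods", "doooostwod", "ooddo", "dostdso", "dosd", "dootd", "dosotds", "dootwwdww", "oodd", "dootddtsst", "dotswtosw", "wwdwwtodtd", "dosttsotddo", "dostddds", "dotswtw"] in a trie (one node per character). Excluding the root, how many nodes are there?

Trace insertions, counting only characters that open a new branch:
  "dotstodst" → 9 new (d, o, t, s, t, o, d, s, t)
  "dootdowd" → prefix "do" already present; 6 new (o, t, d, o, w, d)
  "dotdtttswo" → prefix "dot" already present; 7 new (d, t, t, t, s, w, o)
  "dotstods" → prefix "dotstods" already present; 0 new (none)
  "doooostwod" → prefix "doo" already present; 7 new (o, o, s, t, w, o, d)
  "ooddo" → 5 new (o, o, d, d, o)
  "dostdso" → prefix "do" already present; 5 new (s, t, d, s, o)
  "dosd" → prefix "dos" already present; 1 new (d)
  "dootd" → prefix "dootd" already present; 0 new (none)
  "dosotds" → prefix "dos" already present; 4 new (o, t, d, s)
  "dootwwdww" → prefix "doot" already present; 5 new (w, w, d, w, w)
  "oodd" → prefix "oodd" already present; 0 new (none)
  "dootddtsst" → prefix "dootd" already present; 5 new (d, t, s, s, t)
  "dotswtosw" → prefix "dots" already present; 5 new (w, t, o, s, w)
  "wwdwwtodtd" → 10 new (w, w, d, w, w, t, o, d, t, d)
  "dosttsotddo" → prefix "dost" already present; 7 new (t, s, o, t, d, d, o)
  "dostddds" → prefix "dostd" already present; 3 new (d, d, s)
  "dotswtw" → prefix "dotswt" already present; 1 new (w)
Total nodes = 9 + 6 + 7 + 0 + 7 + 5 + 5 + 1 + 0 + 4 + 5 + 0 + 5 + 5 + 10 + 7 + 3 + 1 = 80

80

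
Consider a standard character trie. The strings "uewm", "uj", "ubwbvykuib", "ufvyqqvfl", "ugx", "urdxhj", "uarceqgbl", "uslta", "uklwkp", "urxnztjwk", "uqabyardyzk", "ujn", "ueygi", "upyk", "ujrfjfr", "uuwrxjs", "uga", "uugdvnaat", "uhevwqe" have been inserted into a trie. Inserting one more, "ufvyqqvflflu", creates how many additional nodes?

3

"ufvyqqvfl" is already a path in the trie; the remaining "flu" must be added.
New nodes needed: |"ufvyqqvflflu"| − 9 = 12 − 9 = 3.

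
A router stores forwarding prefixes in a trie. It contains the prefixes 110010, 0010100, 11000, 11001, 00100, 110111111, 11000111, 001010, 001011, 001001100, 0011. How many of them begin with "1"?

Filter for entries beginning with "1":
Words under "1": 11000, 11000111, 11001, 110010, 110111111
Count: 5

5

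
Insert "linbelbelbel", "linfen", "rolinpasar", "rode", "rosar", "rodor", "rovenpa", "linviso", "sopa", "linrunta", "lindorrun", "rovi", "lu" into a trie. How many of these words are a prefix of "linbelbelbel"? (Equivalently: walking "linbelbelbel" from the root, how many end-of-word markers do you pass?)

Traverse "linbelbelbel" character by character; count nodes along the way that are marked as word ends.
Prefixes of the query that are stored words: "linbelbelbel"
Count: 1

1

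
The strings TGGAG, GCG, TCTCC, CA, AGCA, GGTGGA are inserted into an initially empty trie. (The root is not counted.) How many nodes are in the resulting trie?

23

Insert word by word; a character creates a node only if that edge doesn't already exist:
  "TGGAG" → 5 new (T, G, G, A, G)
  "GCG" → 3 new (G, C, G)
  "TCTCC" → prefix "T" already present; 4 new (C, T, C, C)
  "CA" → 2 new (C, A)
  "AGCA" → 4 new (A, G, C, A)
  "GGTGGA" → prefix "G" already present; 5 new (G, T, G, G, A)
Total nodes = 5 + 3 + 4 + 2 + 4 + 5 = 23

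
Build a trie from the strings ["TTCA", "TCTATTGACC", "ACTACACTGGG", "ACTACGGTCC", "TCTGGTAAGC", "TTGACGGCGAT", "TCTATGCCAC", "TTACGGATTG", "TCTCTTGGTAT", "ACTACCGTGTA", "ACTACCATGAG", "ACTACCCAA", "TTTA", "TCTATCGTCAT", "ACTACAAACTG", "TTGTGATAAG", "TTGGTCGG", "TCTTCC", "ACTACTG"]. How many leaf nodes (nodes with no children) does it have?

Leaves are exactly the stored words that no other stored word extends.
Those words: "ACTACAAACTG", "ACTACACTGGG", "ACTACCATGAG", "ACTACCCAA", "ACTACCGTGTA", "ACTACGGTCC", "ACTACTG", "TCTATCGTCAT", "TCTATGCCAC", "TCTATTGACC", "TCTCTTGGTAT", "TCTGGTAAGC", "TCTTCC", "TTACGGATTG", "TTCA", "TTGACGGCGAT", "TTGGTCGG", "TTGTGATAAG", "TTTA"
Leaf count: 19

19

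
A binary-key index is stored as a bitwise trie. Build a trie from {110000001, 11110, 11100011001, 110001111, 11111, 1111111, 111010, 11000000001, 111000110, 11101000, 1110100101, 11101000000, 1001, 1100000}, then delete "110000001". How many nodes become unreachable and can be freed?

Walk "110000001" from the leaf back toward the root, removing each node that no remaining word uses.
The suffix "1" (1 node) is used only by "110000001"; the node for "11000000" still has the child "0", so pruning stops there.
Nodes removed: 1

1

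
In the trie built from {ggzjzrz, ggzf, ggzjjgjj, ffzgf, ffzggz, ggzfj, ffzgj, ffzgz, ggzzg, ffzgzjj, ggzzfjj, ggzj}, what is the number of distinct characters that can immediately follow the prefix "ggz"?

The children of the "ggz" node are the distinct next characters among strings starting with "ggz".
Distinct next characters after "ggz": f, j, z.
That node has 3 child edges.

3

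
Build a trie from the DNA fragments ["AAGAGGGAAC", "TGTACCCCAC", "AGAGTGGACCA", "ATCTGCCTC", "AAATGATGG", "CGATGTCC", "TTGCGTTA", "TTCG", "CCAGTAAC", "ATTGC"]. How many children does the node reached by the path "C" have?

2

Walk "C" from the root, arriving at one node.
Distinct next characters after "C": C, G.
That node has 2 child edges.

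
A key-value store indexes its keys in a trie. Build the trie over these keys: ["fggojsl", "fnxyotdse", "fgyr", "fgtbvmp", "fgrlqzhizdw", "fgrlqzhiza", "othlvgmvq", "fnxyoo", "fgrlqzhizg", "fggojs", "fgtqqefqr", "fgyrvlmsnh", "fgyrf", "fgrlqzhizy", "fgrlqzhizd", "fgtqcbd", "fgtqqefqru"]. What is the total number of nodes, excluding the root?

Trace insertions, counting only characters that open a new branch:
  "fggojsl" → 7 new (f, g, g, o, j, s, l)
  "fnxyotdse" → prefix "f" already present; 8 new (n, x, y, o, t, d, s, e)
  "fgyr" → prefix "fg" already present; 2 new (y, r)
  "fgtbvmp" → prefix "fg" already present; 5 new (t, b, v, m, p)
  "fgrlqzhizdw" → prefix "fg" already present; 9 new (r, l, q, z, h, i, z, d, w)
  "fgrlqzhiza" → prefix "fgrlqzhiz" already present; 1 new (a)
  "othlvgmvq" → 9 new (o, t, h, l, v, g, m, v, q)
  "fnxyoo" → prefix "fnxyo" already present; 1 new (o)
  "fgrlqzhizg" → prefix "fgrlqzhiz" already present; 1 new (g)
  "fggojs" → prefix "fggojs" already present; 0 new (none)
  "fgtqqefqr" → prefix "fgt" already present; 6 new (q, q, e, f, q, r)
  "fgyrvlmsnh" → prefix "fgyr" already present; 6 new (v, l, m, s, n, h)
  "fgyrf" → prefix "fgyr" already present; 1 new (f)
  "fgrlqzhizy" → prefix "fgrlqzhiz" already present; 1 new (y)
  "fgrlqzhizd" → prefix "fgrlqzhizd" already present; 0 new (none)
  "fgtqcbd" → prefix "fgtq" already present; 3 new (c, b, d)
  "fgtqqefqru" → prefix "fgtqqefqr" already present; 1 new (u)
Total nodes = 7 + 8 + 2 + 5 + 9 + 1 + 9 + 1 + 1 + 0 + 6 + 6 + 1 + 1 + 0 + 3 + 1 = 61

61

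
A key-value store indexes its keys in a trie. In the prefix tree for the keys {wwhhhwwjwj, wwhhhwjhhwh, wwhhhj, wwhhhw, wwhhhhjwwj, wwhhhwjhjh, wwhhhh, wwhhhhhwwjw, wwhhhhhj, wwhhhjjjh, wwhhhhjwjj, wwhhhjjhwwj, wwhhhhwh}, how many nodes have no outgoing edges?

10

A leaf is a node with no children — equivalently, the end of a word that is not a proper prefix of any other stored word.
Those words: "wwhhhhhj", "wwhhhhhwwjw", "wwhhhhjwjj", "wwhhhhjwwj", "wwhhhhwh", "wwhhhjjhwwj", "wwhhhjjjh", "wwhhhwjhhwh", "wwhhhwjhjh", "wwhhhwwjwj"
Leaf count: 10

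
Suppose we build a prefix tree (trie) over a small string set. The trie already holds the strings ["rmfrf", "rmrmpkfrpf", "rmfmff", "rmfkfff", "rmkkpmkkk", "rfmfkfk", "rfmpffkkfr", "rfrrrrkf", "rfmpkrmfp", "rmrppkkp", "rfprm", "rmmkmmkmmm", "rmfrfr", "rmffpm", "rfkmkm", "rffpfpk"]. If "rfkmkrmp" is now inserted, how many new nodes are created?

3

Walking "rfkmkrmp" from the root, the first 5 characters ("rfkmk") follow existing edges; "r" is the first miss.
New nodes needed: |"rfkmkrmp"| − 5 = 8 − 5 = 3.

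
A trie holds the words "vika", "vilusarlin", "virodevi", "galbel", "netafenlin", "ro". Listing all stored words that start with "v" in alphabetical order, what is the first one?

Words with prefix "v", in lexicographic order: "vika", "vilusarlin", "virodevi"
The 1st is vika.

vika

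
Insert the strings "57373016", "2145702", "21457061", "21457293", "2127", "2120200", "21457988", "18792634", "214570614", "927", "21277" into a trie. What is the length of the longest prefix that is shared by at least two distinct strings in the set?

8

The deepest shared node is where two words last agree before diverging.
e.g. "21457061" and "214570614" share the prefix "21457061" of length 8; no pair shares a longer one.
Longest shared-prefix length: 8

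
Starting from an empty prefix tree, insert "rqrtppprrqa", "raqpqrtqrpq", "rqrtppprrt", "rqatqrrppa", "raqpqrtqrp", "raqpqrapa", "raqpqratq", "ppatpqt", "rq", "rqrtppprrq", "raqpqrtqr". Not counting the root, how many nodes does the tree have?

Count nodes per top-level branch (shared prefixes stored once):
  'p'-branch (ppatpqt): 7 nodes
  'r'-branch (raqpqrapa, raqpqratq, raqpqrtqr, raqpqrtqrp, raqpqrtqrpq, rq, rqatqrrppa, rqrtppprrq, rqrtppprrqa, rqrtppprrt): 35 nodes
Sum: 42

42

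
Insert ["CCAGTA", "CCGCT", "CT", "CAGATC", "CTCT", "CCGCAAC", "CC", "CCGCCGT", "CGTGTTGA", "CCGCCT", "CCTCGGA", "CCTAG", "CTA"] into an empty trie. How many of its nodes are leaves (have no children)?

Leaves are exactly the stored words that no other stored word extends.
Those words: "CAGATC", "CCAGTA", "CCGCAAC", "CCGCCGT", "CCGCCT", "CCGCT", "CCTAG", "CCTCGGA", "CGTGTTGA", "CTA", "CTCT"
Leaf count: 11

11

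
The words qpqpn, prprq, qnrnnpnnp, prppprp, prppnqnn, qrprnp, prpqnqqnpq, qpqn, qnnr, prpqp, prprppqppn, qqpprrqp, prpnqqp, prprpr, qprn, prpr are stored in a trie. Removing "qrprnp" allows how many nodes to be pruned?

A node on "qrprnp"'s path can go only if nothing else ends at it or branches off below it.
The suffix "rprnp" (5 nodes) is used only by "qrprnp"; the node for "q" still has the child "p", so pruning stops there.
Nodes removed: 5

5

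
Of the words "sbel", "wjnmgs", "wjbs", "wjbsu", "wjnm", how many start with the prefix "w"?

4

Filter for entries beginning with "w":
Words under "w": wjbs, wjbsu, wjnm, wjnmgs
Count: 4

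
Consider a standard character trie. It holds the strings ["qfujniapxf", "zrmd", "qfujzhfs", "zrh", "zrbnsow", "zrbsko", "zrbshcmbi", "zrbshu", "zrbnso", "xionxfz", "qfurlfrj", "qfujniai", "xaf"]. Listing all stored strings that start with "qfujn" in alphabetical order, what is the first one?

qfujniai

DFS of the "qfujn" subtree visits, in order: "qfujniai", "qfujniapxf"
The 1st is qfujniai.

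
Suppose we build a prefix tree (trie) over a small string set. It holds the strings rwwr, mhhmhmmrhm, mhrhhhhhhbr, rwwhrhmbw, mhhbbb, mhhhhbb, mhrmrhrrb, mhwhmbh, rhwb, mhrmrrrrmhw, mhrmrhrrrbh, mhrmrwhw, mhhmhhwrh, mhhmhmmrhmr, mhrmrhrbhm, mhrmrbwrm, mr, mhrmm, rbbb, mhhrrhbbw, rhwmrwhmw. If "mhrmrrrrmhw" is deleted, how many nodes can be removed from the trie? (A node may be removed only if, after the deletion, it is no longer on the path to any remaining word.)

After clearing the end-marker at "mhrmrrrrmhw", prune upward until reaching a node still needed by another word.
The suffix "rrrmhw" (6 nodes) is used only by "mhrmrrrrmhw"; the node for "mhrmr" still has the child "h", so pruning stops there.
Nodes removed: 6

6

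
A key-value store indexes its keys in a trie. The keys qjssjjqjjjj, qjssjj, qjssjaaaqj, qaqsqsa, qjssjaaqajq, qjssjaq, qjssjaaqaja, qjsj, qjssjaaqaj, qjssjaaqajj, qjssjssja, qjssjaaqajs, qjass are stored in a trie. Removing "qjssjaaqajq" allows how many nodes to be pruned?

1

After clearing the end-marker at "qjssjaaqajq", prune upward until reaching a node still needed by another word.
The suffix "q" (1 node) is used only by "qjssjaaqajq"; the node for "qjssjaaqaj" still has the child "a", so pruning stops there.
Nodes removed: 1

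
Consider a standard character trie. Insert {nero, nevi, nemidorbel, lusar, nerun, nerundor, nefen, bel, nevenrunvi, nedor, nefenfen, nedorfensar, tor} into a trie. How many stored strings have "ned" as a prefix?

2

Walk to "ned"; the words in its subtree are exactly those with that prefix.
Matches: "nedor", "nedorfensar"
Count: 2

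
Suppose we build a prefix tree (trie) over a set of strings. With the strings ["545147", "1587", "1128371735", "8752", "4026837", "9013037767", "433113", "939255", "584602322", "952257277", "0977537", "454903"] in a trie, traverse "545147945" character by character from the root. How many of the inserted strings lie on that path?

Check each prefix of "545147945" against the stored set — each match is an end-marker on the path.
Prefixes of the query that are stored words: "545147"
Count: 1

1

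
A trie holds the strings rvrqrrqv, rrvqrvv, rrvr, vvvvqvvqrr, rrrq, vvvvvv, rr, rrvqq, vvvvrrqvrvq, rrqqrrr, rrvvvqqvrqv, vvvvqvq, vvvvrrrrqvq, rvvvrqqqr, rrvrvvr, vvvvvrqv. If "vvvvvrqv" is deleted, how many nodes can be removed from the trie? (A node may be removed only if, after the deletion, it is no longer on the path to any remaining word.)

Walk "vvvvvrqv" from the leaf back toward the root, removing each node that no remaining word uses.
The suffix "rqv" (3 nodes) is used only by "vvvvvrqv"; the node for "vvvvv" still has the child "v", so pruning stops there.
Nodes removed: 3

3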